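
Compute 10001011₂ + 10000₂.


Align and add column by column (LSB to MSB, carry propagating):
  010001011
+ 000010000
  ---------
  col 0: 1 + 0 + 0 (carry in) = 1 → bit 1, carry out 0
  col 1: 1 + 0 + 0 (carry in) = 1 → bit 1, carry out 0
  col 2: 0 + 0 + 0 (carry in) = 0 → bit 0, carry out 0
  col 3: 1 + 0 + 0 (carry in) = 1 → bit 1, carry out 0
  col 4: 0 + 1 + 0 (carry in) = 1 → bit 1, carry out 0
  col 5: 0 + 0 + 0 (carry in) = 0 → bit 0, carry out 0
  col 6: 0 + 0 + 0 (carry in) = 0 → bit 0, carry out 0
  col 7: 1 + 0 + 0 (carry in) = 1 → bit 1, carry out 0
  col 8: 0 + 0 + 0 (carry in) = 0 → bit 0, carry out 0
Reading bits MSB→LSB: 010011011
Strip leading zeros: 10011011
= 10011011


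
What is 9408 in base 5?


Divide by 5 repeatedly:
9408 ÷ 5 = 1881 remainder 3
1881 ÷ 5 = 376 remainder 1
376 ÷ 5 = 75 remainder 1
75 ÷ 5 = 15 remainder 0
15 ÷ 5 = 3 remainder 0
3 ÷ 5 = 0 remainder 3
Reading remainders bottom-up:
= 300113


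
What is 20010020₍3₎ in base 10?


Positional values (base 3):
  0 × 3^0 = 0 × 1 = 0
  2 × 3^1 = 2 × 3 = 6
  0 × 3^2 = 0 × 9 = 0
  0 × 3^3 = 0 × 27 = 0
  1 × 3^4 = 1 × 81 = 81
  0 × 3^5 = 0 × 243 = 0
  0 × 3^6 = 0 × 729 = 0
  2 × 3^7 = 2 × 2187 = 4374
Sum = 0 + 6 + 0 + 0 + 81 + 0 + 0 + 4374
= 4461


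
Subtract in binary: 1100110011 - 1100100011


Align and subtract column by column (LSB to MSB, borrowing when needed):
  1100110011
- 1100100011
  ----------
  col 0: (1 - 0 borrow-in) - 1 → 1 - 1 = 0, borrow out 0
  col 1: (1 - 0 borrow-in) - 1 → 1 - 1 = 0, borrow out 0
  col 2: (0 - 0 borrow-in) - 0 → 0 - 0 = 0, borrow out 0
  col 3: (0 - 0 borrow-in) - 0 → 0 - 0 = 0, borrow out 0
  col 4: (1 - 0 borrow-in) - 0 → 1 - 0 = 1, borrow out 0
  col 5: (1 - 0 borrow-in) - 1 → 1 - 1 = 0, borrow out 0
  col 6: (0 - 0 borrow-in) - 0 → 0 - 0 = 0, borrow out 0
  col 7: (0 - 0 borrow-in) - 0 → 0 - 0 = 0, borrow out 0
  col 8: (1 - 0 borrow-in) - 1 → 1 - 1 = 0, borrow out 0
  col 9: (1 - 0 borrow-in) - 1 → 1 - 1 = 0, borrow out 0
Reading bits MSB→LSB: 0000010000
Strip leading zeros: 10000
= 10000


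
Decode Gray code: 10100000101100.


Gray code: 10100000101100
MSB stays the same: 1
Each subsequent bit = prev_binary XOR current_gray:
  B[1] = 1 XOR 0 = 1
  B[2] = 1 XOR 1 = 0
  B[3] = 0 XOR 0 = 0
  B[4] = 0 XOR 0 = 0
  B[5] = 0 XOR 0 = 0
  B[6] = 0 XOR 0 = 0
  B[7] = 0 XOR 0 = 0
  B[8] = 0 XOR 1 = 1
  B[9] = 1 XOR 0 = 1
  B[10] = 1 XOR 1 = 0
  B[11] = 0 XOR 1 = 1
  B[12] = 1 XOR 0 = 1
  B[13] = 1 XOR 0 = 1
= 11000000110111 (12343 decimal)


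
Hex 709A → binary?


Each hex digit → 4 binary bits:
  7 = 0111
  0 = 0000
  9 = 1001
  A = 1010
Concatenate: 0111 0000 1001 1010
= 0111000010011010


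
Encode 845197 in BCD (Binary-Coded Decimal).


Each digit → 4-bit binary:
  8 → 1000
  4 → 0100
  5 → 0101
  1 → 0001
  9 → 1001
  7 → 0111
= 1000 0100 0101 0001 1001 0111


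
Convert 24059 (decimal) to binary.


Divide by 2 repeatedly:
24059 ÷ 2 = 12029 remainder 1
12029 ÷ 2 = 6014 remainder 1
6014 ÷ 2 = 3007 remainder 0
3007 ÷ 2 = 1503 remainder 1
1503 ÷ 2 = 751 remainder 1
751 ÷ 2 = 375 remainder 1
375 ÷ 2 = 187 remainder 1
187 ÷ 2 = 93 remainder 1
93 ÷ 2 = 46 remainder 1
46 ÷ 2 = 23 remainder 0
23 ÷ 2 = 11 remainder 1
11 ÷ 2 = 5 remainder 1
5 ÷ 2 = 2 remainder 1
2 ÷ 2 = 1 remainder 0
1 ÷ 2 = 0 remainder 1
Reading remainders bottom-up:
= 101110111111011


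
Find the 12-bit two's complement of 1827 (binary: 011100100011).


Original: 011100100011
Step 1 - Invert all bits: 100011011100
Step 2 - Add 1: 100011011100 + 1
= 100011011101 (represents -1827)


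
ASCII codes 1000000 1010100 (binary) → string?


Codes (binary): 1000000 1010100
Per-code ASCII lookup:
  1000000 = 64  (special character) → '@'
  1010100 = 84  (range 65-90: uppercase, 84 - 65 = 19) → 'T'
= '@T'


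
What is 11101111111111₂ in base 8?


Group into 3-bit groups: 011101111111111
  011 = 3
  101 = 5
  111 = 7
  111 = 7
  111 = 7
= 0o35777


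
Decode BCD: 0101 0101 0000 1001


Each 4-bit group → digit:
  0101 → 5
  0101 → 5
  0000 → 0
  1001 → 9
= 5509


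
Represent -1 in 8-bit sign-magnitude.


Sign bit: 1 (negative)
Magnitude: 1 = 0000001
= 10000001


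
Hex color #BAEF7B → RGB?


Hex: #BAEF7B
R = BA₁₆ = 186
G = EF₁₆ = 239
B = 7B₁₆ = 123
= RGB(186, 239, 123)


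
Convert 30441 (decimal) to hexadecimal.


Divide by 16 repeatedly:
30441 ÷ 16 = 1902 remainder 9 (9)
1902 ÷ 16 = 118 remainder 14 (E)
118 ÷ 16 = 7 remainder 6 (6)
7 ÷ 16 = 0 remainder 7 (7)
Reading remainders bottom-up:
= 0x76E9


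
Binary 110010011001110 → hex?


Group into 4-bit nibbles: 0110010011001110
  0110 = 6
  0100 = 4
  1100 = C
  1110 = E
= 0x64CE


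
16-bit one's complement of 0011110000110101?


Original: 0011110000110101
Invert all bits:
  bit 0: 0 → 1
  bit 1: 0 → 1
  bit 2: 1 → 0
  bit 3: 1 → 0
  bit 4: 1 → 0
  bit 5: 1 → 0
  bit 6: 0 → 1
  bit 7: 0 → 1
  bit 8: 0 → 1
  bit 9: 0 → 1
  bit 10: 1 → 0
  bit 11: 1 → 0
  bit 12: 0 → 1
  bit 13: 1 → 0
  bit 14: 0 → 1
  bit 15: 1 → 0
= 1100001111001010


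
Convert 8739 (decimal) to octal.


Divide by 8 repeatedly:
8739 ÷ 8 = 1092 remainder 3
1092 ÷ 8 = 136 remainder 4
136 ÷ 8 = 17 remainder 0
17 ÷ 8 = 2 remainder 1
2 ÷ 8 = 0 remainder 2
Reading remainders bottom-up:
= 0o21043


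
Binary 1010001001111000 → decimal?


Positional values:
Bit 3: 1 × 2^3 = 8
Bit 4: 1 × 2^4 = 16
Bit 5: 1 × 2^5 = 32
Bit 6: 1 × 2^6 = 64
Bit 9: 1 × 2^9 = 512
Bit 13: 1 × 2^13 = 8192
Bit 15: 1 × 2^15 = 32768
Sum = 8 + 16 + 32 + 64 + 512 + 8192 + 32768
= 41592


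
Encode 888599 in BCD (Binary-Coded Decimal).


Each digit → 4-bit binary:
  8 → 1000
  8 → 1000
  8 → 1000
  5 → 0101
  9 → 1001
  9 → 1001
= 1000 1000 1000 0101 1001 1001


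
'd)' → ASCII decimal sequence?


String: 'd)'  (2 characters)
Per-character ASCII lookup:
  'd': lowercase starts at 97: 'd' = 97 + 3 = 100
  ')': special character: ')' = 41
= 100 41


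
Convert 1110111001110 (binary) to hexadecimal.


Group into 4-bit nibbles: 0001110111001110
  0001 = 1
  1101 = D
  1100 = C
  1110 = E
= 0x1DCE


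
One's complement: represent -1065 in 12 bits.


Original: 010000101001
Invert all bits:
  bit 0: 0 → 1
  bit 1: 1 → 0
  bit 2: 0 → 1
  bit 3: 0 → 1
  bit 4: 0 → 1
  bit 5: 0 → 1
  bit 6: 1 → 0
  bit 7: 0 → 1
  bit 8: 1 → 0
  bit 9: 0 → 1
  bit 10: 0 → 1
  bit 11: 1 → 0
= 101111010110


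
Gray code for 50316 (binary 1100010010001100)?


Binary: 1100010010001100
Gray code: G = B XOR (B >> 1)
B >> 1 = 0110001001000110
1100010010001100 XOR 0110001001000110:
  1 XOR 0 = 1
  1 XOR 1 = 0
  0 XOR 1 = 1
  0 XOR 0 = 0
  0 XOR 0 = 0
  1 XOR 0 = 1
  0 XOR 1 = 1
  0 XOR 0 = 0
  1 XOR 0 = 1
  0 XOR 1 = 1
  0 XOR 0 = 0
  0 XOR 0 = 0
  1 XOR 0 = 1
  1 XOR 1 = 0
  0 XOR 1 = 1
  0 XOR 0 = 0
= 1010011011001010


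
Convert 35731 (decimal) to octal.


Divide by 8 repeatedly:
35731 ÷ 8 = 4466 remainder 3
4466 ÷ 8 = 558 remainder 2
558 ÷ 8 = 69 remainder 6
69 ÷ 8 = 8 remainder 5
8 ÷ 8 = 1 remainder 0
1 ÷ 8 = 0 remainder 1
Reading remainders bottom-up:
= 0o105623


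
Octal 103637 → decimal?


Positional values:
Position 0: 7 × 8^0 = 7
Position 1: 3 × 8^1 = 24
Position 2: 6 × 8^2 = 384
Position 3: 3 × 8^3 = 1536
Position 4: 0 × 8^4 = 0
Position 5: 1 × 8^5 = 32768
Sum = 7 + 24 + 384 + 1536 + 0 + 32768
= 34719


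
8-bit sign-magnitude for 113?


Sign bit: 0 (positive)
Magnitude: 113 = 1110001
= 01110001


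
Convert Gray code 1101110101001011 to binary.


Gray code: 1101110101001011
MSB stays the same: 1
Each subsequent bit = prev_binary XOR current_gray:
  B[1] = 1 XOR 1 = 0
  B[2] = 0 XOR 0 = 0
  B[3] = 0 XOR 1 = 1
  B[4] = 1 XOR 1 = 0
  B[5] = 0 XOR 1 = 1
  B[6] = 1 XOR 0 = 1
  B[7] = 1 XOR 1 = 0
  B[8] = 0 XOR 0 = 0
  B[9] = 0 XOR 1 = 1
  B[10] = 1 XOR 0 = 1
  B[11] = 1 XOR 0 = 1
  B[12] = 1 XOR 1 = 0
  B[13] = 0 XOR 0 = 0
  B[14] = 0 XOR 1 = 1
  B[15] = 1 XOR 1 = 0
= 1001011001110010 (38514 decimal)


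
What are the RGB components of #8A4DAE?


Hex: #8A4DAE
R = 8A₁₆ = 138
G = 4D₁₆ = 77
B = AE₁₆ = 174
= RGB(138, 77, 174)


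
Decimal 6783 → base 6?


Divide by 6 repeatedly:
6783 ÷ 6 = 1130 remainder 3
1130 ÷ 6 = 188 remainder 2
188 ÷ 6 = 31 remainder 2
31 ÷ 6 = 5 remainder 1
5 ÷ 6 = 0 remainder 5
Reading remainders bottom-up:
= 51223


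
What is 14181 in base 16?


Divide by 16 repeatedly:
14181 ÷ 16 = 886 remainder 5 (5)
886 ÷ 16 = 55 remainder 6 (6)
55 ÷ 16 = 3 remainder 7 (7)
3 ÷ 16 = 0 remainder 3 (3)
Reading remainders bottom-up:
= 0x3765


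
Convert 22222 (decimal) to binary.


Divide by 2 repeatedly:
22222 ÷ 2 = 11111 remainder 0
11111 ÷ 2 = 5555 remainder 1
5555 ÷ 2 = 2777 remainder 1
2777 ÷ 2 = 1388 remainder 1
1388 ÷ 2 = 694 remainder 0
694 ÷ 2 = 347 remainder 0
347 ÷ 2 = 173 remainder 1
173 ÷ 2 = 86 remainder 1
86 ÷ 2 = 43 remainder 0
43 ÷ 2 = 21 remainder 1
21 ÷ 2 = 10 remainder 1
10 ÷ 2 = 5 remainder 0
5 ÷ 2 = 2 remainder 1
2 ÷ 2 = 1 remainder 0
1 ÷ 2 = 0 remainder 1
Reading remainders bottom-up:
= 101011011001110


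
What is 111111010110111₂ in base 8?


Group into 3-bit groups: 111111010110111
  111 = 7
  111 = 7
  010 = 2
  110 = 6
  111 = 7
= 0o77267


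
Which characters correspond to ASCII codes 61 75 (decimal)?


Codes (decimal): 61 75
Per-code ASCII lookup:
  61  (special character) → '='
  75  (range 65-90: uppercase, 75 - 65 = 10) → 'K'
= '=K'


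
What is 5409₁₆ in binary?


Each hex digit → 4 binary bits:
  5 = 0101
  4 = 0100
  0 = 0000
  9 = 1001
Concatenate: 0101 0100 0000 1001
= 0101010000001001


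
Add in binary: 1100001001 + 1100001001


Align and add column by column (LSB to MSB, carry propagating):
  01100001001
+ 01100001001
  -----------
  col 0: 1 + 1 + 0 (carry in) = 2 → bit 0, carry out 1
  col 1: 0 + 0 + 1 (carry in) = 1 → bit 1, carry out 0
  col 2: 0 + 0 + 0 (carry in) = 0 → bit 0, carry out 0
  col 3: 1 + 1 + 0 (carry in) = 2 → bit 0, carry out 1
  col 4: 0 + 0 + 1 (carry in) = 1 → bit 1, carry out 0
  col 5: 0 + 0 + 0 (carry in) = 0 → bit 0, carry out 0
  col 6: 0 + 0 + 0 (carry in) = 0 → bit 0, carry out 0
  col 7: 0 + 0 + 0 (carry in) = 0 → bit 0, carry out 0
  col 8: 1 + 1 + 0 (carry in) = 2 → bit 0, carry out 1
  col 9: 1 + 1 + 1 (carry in) = 3 → bit 1, carry out 1
  col 10: 0 + 0 + 1 (carry in) = 1 → bit 1, carry out 0
Reading bits MSB→LSB: 11000010010
Strip leading zeros: 11000010010
= 11000010010


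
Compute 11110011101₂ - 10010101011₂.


Align and subtract column by column (LSB to MSB, borrowing when needed):
  11110011101
- 10010101011
  -----------
  col 0: (1 - 0 borrow-in) - 1 → 1 - 1 = 0, borrow out 0
  col 1: (0 - 0 borrow-in) - 1 → borrow from next column: (0+2) - 1 = 1, borrow out 1
  col 2: (1 - 1 borrow-in) - 0 → 0 - 0 = 0, borrow out 0
  col 3: (1 - 0 borrow-in) - 1 → 1 - 1 = 0, borrow out 0
  col 4: (1 - 0 borrow-in) - 0 → 1 - 0 = 1, borrow out 0
  col 5: (0 - 0 borrow-in) - 1 → borrow from next column: (0+2) - 1 = 1, borrow out 1
  col 6: (0 - 1 borrow-in) - 0 → borrow from next column: (-1+2) - 0 = 1, borrow out 1
  col 7: (1 - 1 borrow-in) - 1 → borrow from next column: (0+2) - 1 = 1, borrow out 1
  col 8: (1 - 1 borrow-in) - 0 → 0 - 0 = 0, borrow out 0
  col 9: (1 - 0 borrow-in) - 0 → 1 - 0 = 1, borrow out 0
  col 10: (1 - 0 borrow-in) - 1 → 1 - 1 = 0, borrow out 0
Reading bits MSB→LSB: 01011110010
Strip leading zeros: 1011110010
= 1011110010


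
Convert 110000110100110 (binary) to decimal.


Positional values:
Bit 1: 1 × 2^1 = 2
Bit 2: 1 × 2^2 = 4
Bit 5: 1 × 2^5 = 32
Bit 7: 1 × 2^7 = 128
Bit 8: 1 × 2^8 = 256
Bit 13: 1 × 2^13 = 8192
Bit 14: 1 × 2^14 = 16384
Sum = 2 + 4 + 32 + 128 + 256 + 8192 + 16384
= 24998


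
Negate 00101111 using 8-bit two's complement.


Original: 00101111
Step 1 - Invert all bits: 11010000
Step 2 - Add 1: 11010000 + 1
= 11010001 (represents -47)


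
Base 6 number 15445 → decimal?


Positional values (base 6):
  5 × 6^0 = 5 × 1 = 5
  4 × 6^1 = 4 × 6 = 24
  4 × 6^2 = 4 × 36 = 144
  5 × 6^3 = 5 × 216 = 1080
  1 × 6^4 = 1 × 1296 = 1296
Sum = 5 + 24 + 144 + 1080 + 1296
= 2549


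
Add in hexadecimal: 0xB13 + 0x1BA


Align and add column by column (LSB to MSB, each column mod 16 with carry):
  0B13
+ 01BA
  ----
  col 0: 3(3) + A(10) + 0 (carry in) = 13 → D(13), carry out 0
  col 1: 1(1) + B(11) + 0 (carry in) = 12 → C(12), carry out 0
  col 2: B(11) + 1(1) + 0 (carry in) = 12 → C(12), carry out 0
  col 3: 0(0) + 0(0) + 0 (carry in) = 0 → 0(0), carry out 0
Reading digits MSB→LSB: 0CCD
Strip leading zeros: CCD
= 0xCCD


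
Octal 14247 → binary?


Each octal digit → 3 binary bits:
  1 = 001
  4 = 100
  2 = 010
  4 = 100
  7 = 111
Concatenate: 001 100 010 100 111
= 001100010100111


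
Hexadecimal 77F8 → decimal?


Positional values:
Position 0: 8 × 16^0 = 8 × 1 = 8
Position 1: F × 16^1 = 15 × 16 = 240
Position 2: 7 × 16^2 = 7 × 256 = 1792
Position 3: 7 × 16^3 = 7 × 4096 = 28672
Sum = 8 + 240 + 1792 + 28672
= 30712


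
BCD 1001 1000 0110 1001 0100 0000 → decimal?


Each 4-bit group → digit:
  1001 → 9
  1000 → 8
  0110 → 6
  1001 → 9
  0100 → 4
  0000 → 0
= 986940


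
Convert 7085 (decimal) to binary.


Divide by 2 repeatedly:
7085 ÷ 2 = 3542 remainder 1
3542 ÷ 2 = 1771 remainder 0
1771 ÷ 2 = 885 remainder 1
885 ÷ 2 = 442 remainder 1
442 ÷ 2 = 221 remainder 0
221 ÷ 2 = 110 remainder 1
110 ÷ 2 = 55 remainder 0
55 ÷ 2 = 27 remainder 1
27 ÷ 2 = 13 remainder 1
13 ÷ 2 = 6 remainder 1
6 ÷ 2 = 3 remainder 0
3 ÷ 2 = 1 remainder 1
1 ÷ 2 = 0 remainder 1
Reading remainders bottom-up:
= 1101110101101


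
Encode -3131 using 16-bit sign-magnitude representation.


Sign bit: 1 (negative)
Magnitude: 3131 = 000110000111011
= 1000110000111011


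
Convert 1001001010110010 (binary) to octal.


Group into 3-bit groups: 001001001010110010
  001 = 1
  001 = 1
  001 = 1
  010 = 2
  110 = 6
  010 = 2
= 0o111262


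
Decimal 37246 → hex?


Divide by 16 repeatedly:
37246 ÷ 16 = 2327 remainder 14 (E)
2327 ÷ 16 = 145 remainder 7 (7)
145 ÷ 16 = 9 remainder 1 (1)
9 ÷ 16 = 0 remainder 9 (9)
Reading remainders bottom-up:
= 0x917E


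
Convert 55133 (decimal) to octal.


Divide by 8 repeatedly:
55133 ÷ 8 = 6891 remainder 5
6891 ÷ 8 = 861 remainder 3
861 ÷ 8 = 107 remainder 5
107 ÷ 8 = 13 remainder 3
13 ÷ 8 = 1 remainder 5
1 ÷ 8 = 0 remainder 1
Reading remainders bottom-up:
= 0o153535


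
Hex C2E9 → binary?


Each hex digit → 4 binary bits:
  C = 1100
  2 = 0010
  E = 1110
  9 = 1001
Concatenate: 1100 0010 1110 1001
= 1100001011101001


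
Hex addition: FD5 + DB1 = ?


Align and add column by column (LSB to MSB, each column mod 16 with carry):
  0FD5
+ 0DB1
  ----
  col 0: 5(5) + 1(1) + 0 (carry in) = 6 → 6(6), carry out 0
  col 1: D(13) + B(11) + 0 (carry in) = 24 → 8(8), carry out 1
  col 2: F(15) + D(13) + 1 (carry in) = 29 → D(13), carry out 1
  col 3: 0(0) + 0(0) + 1 (carry in) = 1 → 1(1), carry out 0
Reading digits MSB→LSB: 1D86
Strip leading zeros: 1D86
= 0x1D86


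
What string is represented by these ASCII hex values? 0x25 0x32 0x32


Codes (hex): 0x25 0x32 0x32
Per-code ASCII lookup:
  0x25 = 37  (special character) → '%'
  0x32 = 50  (range 48-57: digits, 50 - 48 = 2) → '2'
  0x32 = 50  (range 48-57: digits, 50 - 48 = 2) → '2'
= '%22'


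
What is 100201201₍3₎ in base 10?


Positional values (base 3):
  1 × 3^0 = 1 × 1 = 1
  0 × 3^1 = 0 × 3 = 0
  2 × 3^2 = 2 × 9 = 18
  1 × 3^3 = 1 × 27 = 27
  0 × 3^4 = 0 × 81 = 0
  2 × 3^5 = 2 × 243 = 486
  0 × 3^6 = 0 × 729 = 0
  0 × 3^7 = 0 × 2187 = 0
  1 × 3^8 = 1 × 6561 = 6561
Sum = 1 + 0 + 18 + 27 + 0 + 486 + 0 + 0 + 6561
= 7093


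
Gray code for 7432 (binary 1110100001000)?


Binary: 1110100001000
Gray code: G = B XOR (B >> 1)
B >> 1 = 0111010000100
1110100001000 XOR 0111010000100:
  1 XOR 0 = 1
  1 XOR 1 = 0
  1 XOR 1 = 0
  0 XOR 1 = 1
  1 XOR 0 = 1
  0 XOR 1 = 1
  0 XOR 0 = 0
  0 XOR 0 = 0
  0 XOR 0 = 0
  1 XOR 0 = 1
  0 XOR 1 = 1
  0 XOR 0 = 0
  0 XOR 0 = 0
= 1001110001100


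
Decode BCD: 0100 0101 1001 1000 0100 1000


Each 4-bit group → digit:
  0100 → 4
  0101 → 5
  1001 → 9
  1000 → 8
  0100 → 4
  1000 → 8
= 459848


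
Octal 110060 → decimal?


Positional values:
Position 0: 0 × 8^0 = 0
Position 1: 6 × 8^1 = 48
Position 2: 0 × 8^2 = 0
Position 3: 0 × 8^3 = 0
Position 4: 1 × 8^4 = 4096
Position 5: 1 × 8^5 = 32768
Sum = 0 + 48 + 0 + 0 + 4096 + 32768
= 36912


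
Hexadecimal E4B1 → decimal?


Positional values:
Position 0: 1 × 16^0 = 1 × 1 = 1
Position 1: B × 16^1 = 11 × 16 = 176
Position 2: 4 × 16^2 = 4 × 256 = 1024
Position 3: E × 16^3 = 14 × 4096 = 57344
Sum = 1 + 176 + 1024 + 57344
= 58545


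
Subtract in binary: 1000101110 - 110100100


Align and subtract column by column (LSB to MSB, borrowing when needed):
  1000101110
- 0110100100
  ----------
  col 0: (0 - 0 borrow-in) - 0 → 0 - 0 = 0, borrow out 0
  col 1: (1 - 0 borrow-in) - 0 → 1 - 0 = 1, borrow out 0
  col 2: (1 - 0 borrow-in) - 1 → 1 - 1 = 0, borrow out 0
  col 3: (1 - 0 borrow-in) - 0 → 1 - 0 = 1, borrow out 0
  col 4: (0 - 0 borrow-in) - 0 → 0 - 0 = 0, borrow out 0
  col 5: (1 - 0 borrow-in) - 1 → 1 - 1 = 0, borrow out 0
  col 6: (0 - 0 borrow-in) - 0 → 0 - 0 = 0, borrow out 0
  col 7: (0 - 0 borrow-in) - 1 → borrow from next column: (0+2) - 1 = 1, borrow out 1
  col 8: (0 - 1 borrow-in) - 1 → borrow from next column: (-1+2) - 1 = 0, borrow out 1
  col 9: (1 - 1 borrow-in) - 0 → 0 - 0 = 0, borrow out 0
Reading bits MSB→LSB: 0010001010
Strip leading zeros: 10001010
= 10001010


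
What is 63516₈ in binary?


Each octal digit → 3 binary bits:
  6 = 110
  3 = 011
  5 = 101
  1 = 001
  6 = 110
Concatenate: 110 011 101 001 110
= 110011101001110


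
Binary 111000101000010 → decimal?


Positional values:
Bit 1: 1 × 2^1 = 2
Bit 6: 1 × 2^6 = 64
Bit 8: 1 × 2^8 = 256
Bit 12: 1 × 2^12 = 4096
Bit 13: 1 × 2^13 = 8192
Bit 14: 1 × 2^14 = 16384
Sum = 2 + 64 + 256 + 4096 + 8192 + 16384
= 28994


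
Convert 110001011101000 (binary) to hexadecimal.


Group into 4-bit nibbles: 0110001011101000
  0110 = 6
  0010 = 2
  1110 = E
  1000 = 8
= 0x62E8


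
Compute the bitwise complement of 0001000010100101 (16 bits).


Original: 0001000010100101
Invert all bits:
  bit 0: 0 → 1
  bit 1: 0 → 1
  bit 2: 0 → 1
  bit 3: 1 → 0
  bit 4: 0 → 1
  bit 5: 0 → 1
  bit 6: 0 → 1
  bit 7: 0 → 1
  bit 8: 1 → 0
  bit 9: 0 → 1
  bit 10: 1 → 0
  bit 11: 0 → 1
  bit 12: 0 → 1
  bit 13: 1 → 0
  bit 14: 0 → 1
  bit 15: 1 → 0
= 1110111101011010


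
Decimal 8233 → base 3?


Divide by 3 repeatedly:
8233 ÷ 3 = 2744 remainder 1
2744 ÷ 3 = 914 remainder 2
914 ÷ 3 = 304 remainder 2
304 ÷ 3 = 101 remainder 1
101 ÷ 3 = 33 remainder 2
33 ÷ 3 = 11 remainder 0
11 ÷ 3 = 3 remainder 2
3 ÷ 3 = 1 remainder 0
1 ÷ 3 = 0 remainder 1
Reading remainders bottom-up:
= 102021221


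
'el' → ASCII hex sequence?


String: 'el'  (2 characters)
Per-character ASCII lookup:
  'e': lowercase starts at 97: 'e' = 97 + 4 = 101 → 0x65
  'l': lowercase starts at 97: 'l' = 97 + 11 = 108 → 0x6C
= 0x65 0x6C


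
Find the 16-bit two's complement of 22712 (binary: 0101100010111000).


Original: 0101100010111000
Step 1 - Invert all bits: 1010011101000111
Step 2 - Add 1: 1010011101000111 + 1
= 1010011101001000 (represents -22712)


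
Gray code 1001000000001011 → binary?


Gray code: 1001000000001011
MSB stays the same: 1
Each subsequent bit = prev_binary XOR current_gray:
  B[1] = 1 XOR 0 = 1
  B[2] = 1 XOR 0 = 1
  B[3] = 1 XOR 1 = 0
  B[4] = 0 XOR 0 = 0
  B[5] = 0 XOR 0 = 0
  B[6] = 0 XOR 0 = 0
  B[7] = 0 XOR 0 = 0
  B[8] = 0 XOR 0 = 0
  B[9] = 0 XOR 0 = 0
  B[10] = 0 XOR 0 = 0
  B[11] = 0 XOR 0 = 0
  B[12] = 0 XOR 1 = 1
  B[13] = 1 XOR 0 = 1
  B[14] = 1 XOR 1 = 0
  B[15] = 0 XOR 1 = 1
= 1110000000001101 (57357 decimal)


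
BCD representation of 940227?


Each digit → 4-bit binary:
  9 → 1001
  4 → 0100
  0 → 0000
  2 → 0010
  2 → 0010
  7 → 0111
= 1001 0100 0000 0010 0010 0111


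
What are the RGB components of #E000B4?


Hex: #E000B4
R = E0₁₆ = 224
G = 00₁₆ = 0
B = B4₁₆ = 180
= RGB(224, 0, 180)


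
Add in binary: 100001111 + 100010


Align and add column by column (LSB to MSB, carry propagating):
  0100001111
+ 0000100010
  ----------
  col 0: 1 + 0 + 0 (carry in) = 1 → bit 1, carry out 0
  col 1: 1 + 1 + 0 (carry in) = 2 → bit 0, carry out 1
  col 2: 1 + 0 + 1 (carry in) = 2 → bit 0, carry out 1
  col 3: 1 + 0 + 1 (carry in) = 2 → bit 0, carry out 1
  col 4: 0 + 0 + 1 (carry in) = 1 → bit 1, carry out 0
  col 5: 0 + 1 + 0 (carry in) = 1 → bit 1, carry out 0
  col 6: 0 + 0 + 0 (carry in) = 0 → bit 0, carry out 0
  col 7: 0 + 0 + 0 (carry in) = 0 → bit 0, carry out 0
  col 8: 1 + 0 + 0 (carry in) = 1 → bit 1, carry out 0
  col 9: 0 + 0 + 0 (carry in) = 0 → bit 0, carry out 0
Reading bits MSB→LSB: 0100110001
Strip leading zeros: 100110001
= 100110001


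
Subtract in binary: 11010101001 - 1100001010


Align and subtract column by column (LSB to MSB, borrowing when needed):
  11010101001
- 01100001010
  -----------
  col 0: (1 - 0 borrow-in) - 0 → 1 - 0 = 1, borrow out 0
  col 1: (0 - 0 borrow-in) - 1 → borrow from next column: (0+2) - 1 = 1, borrow out 1
  col 2: (0 - 1 borrow-in) - 0 → borrow from next column: (-1+2) - 0 = 1, borrow out 1
  col 3: (1 - 1 borrow-in) - 1 → borrow from next column: (0+2) - 1 = 1, borrow out 1
  col 4: (0 - 1 borrow-in) - 0 → borrow from next column: (-1+2) - 0 = 1, borrow out 1
  col 5: (1 - 1 borrow-in) - 0 → 0 - 0 = 0, borrow out 0
  col 6: (0 - 0 borrow-in) - 0 → 0 - 0 = 0, borrow out 0
  col 7: (1 - 0 borrow-in) - 0 → 1 - 0 = 1, borrow out 0
  col 8: (0 - 0 borrow-in) - 1 → borrow from next column: (0+2) - 1 = 1, borrow out 1
  col 9: (1 - 1 borrow-in) - 1 → borrow from next column: (0+2) - 1 = 1, borrow out 1
  col 10: (1 - 1 borrow-in) - 0 → 0 - 0 = 0, borrow out 0
Reading bits MSB→LSB: 01110011111
Strip leading zeros: 1110011111
= 1110011111


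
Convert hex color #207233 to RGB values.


Hex: #207233
R = 20₁₆ = 32
G = 72₁₆ = 114
B = 33₁₆ = 51
= RGB(32, 114, 51)


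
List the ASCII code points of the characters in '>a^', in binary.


String: '>a^'  (3 characters)
Per-character ASCII lookup:
  '>': special character: '>' = 62 → 111110
  'a': lowercase starts at 97: 'a' = 97 + 0 = 97 → 1100001
  '^': special character: '^' = 94 → 1011110
= 111110 1100001 1011110


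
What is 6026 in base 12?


Divide by 12 repeatedly:
6026 ÷ 12 = 502 remainder 2
502 ÷ 12 = 41 remainder 10
41 ÷ 12 = 3 remainder 5
3 ÷ 12 = 0 remainder 3
Reading remainders bottom-up:
= 35A2


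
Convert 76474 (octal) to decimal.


Positional values:
Position 0: 4 × 8^0 = 4
Position 1: 7 × 8^1 = 56
Position 2: 4 × 8^2 = 256
Position 3: 6 × 8^3 = 3072
Position 4: 7 × 8^4 = 28672
Sum = 4 + 56 + 256 + 3072 + 28672
= 32060


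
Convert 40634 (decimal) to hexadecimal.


Divide by 16 repeatedly:
40634 ÷ 16 = 2539 remainder 10 (A)
2539 ÷ 16 = 158 remainder 11 (B)
158 ÷ 16 = 9 remainder 14 (E)
9 ÷ 16 = 0 remainder 9 (9)
Reading remainders bottom-up:
= 0x9EBA


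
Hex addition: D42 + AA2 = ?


Align and add column by column (LSB to MSB, each column mod 16 with carry):
  0D42
+ 0AA2
  ----
  col 0: 2(2) + 2(2) + 0 (carry in) = 4 → 4(4), carry out 0
  col 1: 4(4) + A(10) + 0 (carry in) = 14 → E(14), carry out 0
  col 2: D(13) + A(10) + 0 (carry in) = 23 → 7(7), carry out 1
  col 3: 0(0) + 0(0) + 1 (carry in) = 1 → 1(1), carry out 0
Reading digits MSB→LSB: 17E4
Strip leading zeros: 17E4
= 0x17E4


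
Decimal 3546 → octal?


Divide by 8 repeatedly:
3546 ÷ 8 = 443 remainder 2
443 ÷ 8 = 55 remainder 3
55 ÷ 8 = 6 remainder 7
6 ÷ 8 = 0 remainder 6
Reading remainders bottom-up:
= 0o6732


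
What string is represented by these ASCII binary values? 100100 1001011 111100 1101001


Codes (binary): 100100 1001011 111100 1101001
Per-code ASCII lookup:
  100100 = 36  (special character) → '$'
  1001011 = 75  (range 65-90: uppercase, 75 - 65 = 10) → 'K'
  111100 = 60  (special character) → '<'
  1101001 = 105  (range 97-122: lowercase, 105 - 97 = 8) → 'i'
= '$K<i'


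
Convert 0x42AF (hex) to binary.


Each hex digit → 4 binary bits:
  4 = 0100
  2 = 0010
  A = 1010
  F = 1111
Concatenate: 0100 0010 1010 1111
= 0100001010101111


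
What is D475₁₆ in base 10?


Positional values:
Position 0: 5 × 16^0 = 5 × 1 = 5
Position 1: 7 × 16^1 = 7 × 16 = 112
Position 2: 4 × 16^2 = 4 × 256 = 1024
Position 3: D × 16^3 = 13 × 4096 = 53248
Sum = 5 + 112 + 1024 + 53248
= 54389


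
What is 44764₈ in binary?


Each octal digit → 3 binary bits:
  4 = 100
  4 = 100
  7 = 111
  6 = 110
  4 = 100
Concatenate: 100 100 111 110 100
= 100100111110100


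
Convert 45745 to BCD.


Each digit → 4-bit binary:
  4 → 0100
  5 → 0101
  7 → 0111
  4 → 0100
  5 → 0101
= 0100 0101 0111 0100 0101


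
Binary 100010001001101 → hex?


Group into 4-bit nibbles: 0100010001001101
  0100 = 4
  0100 = 4
  0100 = 4
  1101 = D
= 0x444D


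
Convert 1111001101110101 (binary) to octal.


Group into 3-bit groups: 001111001101110101
  001 = 1
  111 = 7
  001 = 1
  101 = 5
  110 = 6
  101 = 5
= 0o171565


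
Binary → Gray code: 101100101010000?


Binary: 101100101010000
Gray code: G = B XOR (B >> 1)
B >> 1 = 010110010101000
101100101010000 XOR 010110010101000:
  1 XOR 0 = 1
  0 XOR 1 = 1
  1 XOR 0 = 1
  1 XOR 1 = 0
  0 XOR 1 = 1
  0 XOR 0 = 0
  1 XOR 0 = 1
  0 XOR 1 = 1
  1 XOR 0 = 1
  0 XOR 1 = 1
  1 XOR 0 = 1
  0 XOR 1 = 1
  0 XOR 0 = 0
  0 XOR 0 = 0
  0 XOR 0 = 0
= 111010111111000


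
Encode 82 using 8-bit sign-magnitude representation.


Sign bit: 0 (positive)
Magnitude: 82 = 1010010
= 01010010


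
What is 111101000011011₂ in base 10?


Positional values:
Bit 0: 1 × 2^0 = 1
Bit 1: 1 × 2^1 = 2
Bit 3: 1 × 2^3 = 8
Bit 4: 1 × 2^4 = 16
Bit 9: 1 × 2^9 = 512
Bit 11: 1 × 2^11 = 2048
Bit 12: 1 × 2^12 = 4096
Bit 13: 1 × 2^13 = 8192
Bit 14: 1 × 2^14 = 16384
Sum = 1 + 2 + 8 + 16 + 512 + 2048 + 4096 + 8192 + 16384
= 31259


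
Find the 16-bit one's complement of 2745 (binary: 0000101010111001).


Original: 0000101010111001
Invert all bits:
  bit 0: 0 → 1
  bit 1: 0 → 1
  bit 2: 0 → 1
  bit 3: 0 → 1
  bit 4: 1 → 0
  bit 5: 0 → 1
  bit 6: 1 → 0
  bit 7: 0 → 1
  bit 8: 1 → 0
  bit 9: 0 → 1
  bit 10: 1 → 0
  bit 11: 1 → 0
  bit 12: 1 → 0
  bit 13: 0 → 1
  bit 14: 0 → 1
  bit 15: 1 → 0
= 1111010101000110


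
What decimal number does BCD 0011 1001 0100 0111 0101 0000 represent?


Each 4-bit group → digit:
  0011 → 3
  1001 → 9
  0100 → 4
  0111 → 7
  0101 → 5
  0000 → 0
= 394750


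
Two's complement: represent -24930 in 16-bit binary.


Original: 0110000101100010
Step 1 - Invert all bits: 1001111010011101
Step 2 - Add 1: 1001111010011101 + 1
= 1001111010011110 (represents -24930)


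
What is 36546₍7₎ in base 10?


Positional values (base 7):
  6 × 7^0 = 6 × 1 = 6
  4 × 7^1 = 4 × 7 = 28
  5 × 7^2 = 5 × 49 = 245
  6 × 7^3 = 6 × 343 = 2058
  3 × 7^4 = 3 × 2401 = 7203
Sum = 6 + 28 + 245 + 2058 + 7203
= 9540


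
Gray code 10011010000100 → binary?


Gray code: 10011010000100
MSB stays the same: 1
Each subsequent bit = prev_binary XOR current_gray:
  B[1] = 1 XOR 0 = 1
  B[2] = 1 XOR 0 = 1
  B[3] = 1 XOR 1 = 0
  B[4] = 0 XOR 1 = 1
  B[5] = 1 XOR 0 = 1
  B[6] = 1 XOR 1 = 0
  B[7] = 0 XOR 0 = 0
  B[8] = 0 XOR 0 = 0
  B[9] = 0 XOR 0 = 0
  B[10] = 0 XOR 0 = 0
  B[11] = 0 XOR 1 = 1
  B[12] = 1 XOR 0 = 1
  B[13] = 1 XOR 0 = 1
= 11101100000111 (15111 decimal)


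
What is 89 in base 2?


Divide by 2 repeatedly:
89 ÷ 2 = 44 remainder 1
44 ÷ 2 = 22 remainder 0
22 ÷ 2 = 11 remainder 0
11 ÷ 2 = 5 remainder 1
5 ÷ 2 = 2 remainder 1
2 ÷ 2 = 1 remainder 0
1 ÷ 2 = 0 remainder 1
Reading remainders bottom-up:
= 1011001


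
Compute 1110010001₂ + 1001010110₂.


Align and add column by column (LSB to MSB, carry propagating):
  01110010001
+ 01001010110
  -----------
  col 0: 1 + 0 + 0 (carry in) = 1 → bit 1, carry out 0
  col 1: 0 + 1 + 0 (carry in) = 1 → bit 1, carry out 0
  col 2: 0 + 1 + 0 (carry in) = 1 → bit 1, carry out 0
  col 3: 0 + 0 + 0 (carry in) = 0 → bit 0, carry out 0
  col 4: 1 + 1 + 0 (carry in) = 2 → bit 0, carry out 1
  col 5: 0 + 0 + 1 (carry in) = 1 → bit 1, carry out 0
  col 6: 0 + 1 + 0 (carry in) = 1 → bit 1, carry out 0
  col 7: 1 + 0 + 0 (carry in) = 1 → bit 1, carry out 0
  col 8: 1 + 0 + 0 (carry in) = 1 → bit 1, carry out 0
  col 9: 1 + 1 + 0 (carry in) = 2 → bit 0, carry out 1
  col 10: 0 + 0 + 1 (carry in) = 1 → bit 1, carry out 0
Reading bits MSB→LSB: 10111100111
Strip leading zeros: 10111100111
= 10111100111


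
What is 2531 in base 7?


Divide by 7 repeatedly:
2531 ÷ 7 = 361 remainder 4
361 ÷ 7 = 51 remainder 4
51 ÷ 7 = 7 remainder 2
7 ÷ 7 = 1 remainder 0
1 ÷ 7 = 0 remainder 1
Reading remainders bottom-up:
= 10244


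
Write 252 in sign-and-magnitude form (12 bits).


Sign bit: 0 (positive)
Magnitude: 252 = 00011111100
= 000011111100


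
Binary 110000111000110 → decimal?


Positional values:
Bit 1: 1 × 2^1 = 2
Bit 2: 1 × 2^2 = 4
Bit 6: 1 × 2^6 = 64
Bit 7: 1 × 2^7 = 128
Bit 8: 1 × 2^8 = 256
Bit 13: 1 × 2^13 = 8192
Bit 14: 1 × 2^14 = 16384
Sum = 2 + 4 + 64 + 128 + 256 + 8192 + 16384
= 25030


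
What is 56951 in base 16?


Divide by 16 repeatedly:
56951 ÷ 16 = 3559 remainder 7 (7)
3559 ÷ 16 = 222 remainder 7 (7)
222 ÷ 16 = 13 remainder 14 (E)
13 ÷ 16 = 0 remainder 13 (D)
Reading remainders bottom-up:
= 0xDE77


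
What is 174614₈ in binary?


Each octal digit → 3 binary bits:
  1 = 001
  7 = 111
  4 = 100
  6 = 110
  1 = 001
  4 = 100
Concatenate: 001 111 100 110 001 100
= 001111100110001100


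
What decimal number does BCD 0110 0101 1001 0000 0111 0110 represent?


Each 4-bit group → digit:
  0110 → 6
  0101 → 5
  1001 → 9
  0000 → 0
  0111 → 7
  0110 → 6
= 659076


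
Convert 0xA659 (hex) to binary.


Each hex digit → 4 binary bits:
  A = 1010
  6 = 0110
  5 = 0101
  9 = 1001
Concatenate: 1010 0110 0101 1001
= 1010011001011001


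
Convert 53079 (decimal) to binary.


Divide by 2 repeatedly:
53079 ÷ 2 = 26539 remainder 1
26539 ÷ 2 = 13269 remainder 1
13269 ÷ 2 = 6634 remainder 1
6634 ÷ 2 = 3317 remainder 0
3317 ÷ 2 = 1658 remainder 1
1658 ÷ 2 = 829 remainder 0
829 ÷ 2 = 414 remainder 1
414 ÷ 2 = 207 remainder 0
207 ÷ 2 = 103 remainder 1
103 ÷ 2 = 51 remainder 1
51 ÷ 2 = 25 remainder 1
25 ÷ 2 = 12 remainder 1
12 ÷ 2 = 6 remainder 0
6 ÷ 2 = 3 remainder 0
3 ÷ 2 = 1 remainder 1
1 ÷ 2 = 0 remainder 1
Reading remainders bottom-up:
= 1100111101010111


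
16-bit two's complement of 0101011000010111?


Original: 0101011000010111
Step 1 - Invert all bits: 1010100111101000
Step 2 - Add 1: 1010100111101000 + 1
= 1010100111101001 (represents -22039)


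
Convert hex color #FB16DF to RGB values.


Hex: #FB16DF
R = FB₁₆ = 251
G = 16₁₆ = 22
B = DF₁₆ = 223
= RGB(251, 22, 223)


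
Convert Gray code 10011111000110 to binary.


Gray code: 10011111000110
MSB stays the same: 1
Each subsequent bit = prev_binary XOR current_gray:
  B[1] = 1 XOR 0 = 1
  B[2] = 1 XOR 0 = 1
  B[3] = 1 XOR 1 = 0
  B[4] = 0 XOR 1 = 1
  B[5] = 1 XOR 1 = 0
  B[6] = 0 XOR 1 = 1
  B[7] = 1 XOR 1 = 0
  B[8] = 0 XOR 0 = 0
  B[9] = 0 XOR 0 = 0
  B[10] = 0 XOR 0 = 0
  B[11] = 0 XOR 1 = 1
  B[12] = 1 XOR 1 = 0
  B[13] = 0 XOR 0 = 0
= 11101010000100 (14980 decimal)


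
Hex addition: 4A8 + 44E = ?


Align and add column by column (LSB to MSB, each column mod 16 with carry):
  04A8
+ 044E
  ----
  col 0: 8(8) + E(14) + 0 (carry in) = 22 → 6(6), carry out 1
  col 1: A(10) + 4(4) + 1 (carry in) = 15 → F(15), carry out 0
  col 2: 4(4) + 4(4) + 0 (carry in) = 8 → 8(8), carry out 0
  col 3: 0(0) + 0(0) + 0 (carry in) = 0 → 0(0), carry out 0
Reading digits MSB→LSB: 08F6
Strip leading zeros: 8F6
= 0x8F6


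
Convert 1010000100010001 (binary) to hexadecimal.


Group into 4-bit nibbles: 1010000100010001
  1010 = A
  0001 = 1
  0001 = 1
  0001 = 1
= 0xA111


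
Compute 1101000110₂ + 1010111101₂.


Align and add column by column (LSB to MSB, carry propagating):
  01101000110
+ 01010111101
  -----------
  col 0: 0 + 1 + 0 (carry in) = 1 → bit 1, carry out 0
  col 1: 1 + 0 + 0 (carry in) = 1 → bit 1, carry out 0
  col 2: 1 + 1 + 0 (carry in) = 2 → bit 0, carry out 1
  col 3: 0 + 1 + 1 (carry in) = 2 → bit 0, carry out 1
  col 4: 0 + 1 + 1 (carry in) = 2 → bit 0, carry out 1
  col 5: 0 + 1 + 1 (carry in) = 2 → bit 0, carry out 1
  col 6: 1 + 0 + 1 (carry in) = 2 → bit 0, carry out 1
  col 7: 0 + 1 + 1 (carry in) = 2 → bit 0, carry out 1
  col 8: 1 + 0 + 1 (carry in) = 2 → bit 0, carry out 1
  col 9: 1 + 1 + 1 (carry in) = 3 → bit 1, carry out 1
  col 10: 0 + 0 + 1 (carry in) = 1 → bit 1, carry out 0
Reading bits MSB→LSB: 11000000011
Strip leading zeros: 11000000011
= 11000000011


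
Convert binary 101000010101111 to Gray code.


Binary: 101000010101111
Gray code: G = B XOR (B >> 1)
B >> 1 = 010100001010111
101000010101111 XOR 010100001010111:
  1 XOR 0 = 1
  0 XOR 1 = 1
  1 XOR 0 = 1
  0 XOR 1 = 1
  0 XOR 0 = 0
  0 XOR 0 = 0
  0 XOR 0 = 0
  1 XOR 0 = 1
  0 XOR 1 = 1
  1 XOR 0 = 1
  0 XOR 1 = 1
  1 XOR 0 = 1
  1 XOR 1 = 0
  1 XOR 1 = 0
  1 XOR 1 = 0
= 111100011111000


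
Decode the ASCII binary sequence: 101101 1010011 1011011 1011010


Codes (binary): 101101 1010011 1011011 1011010
Per-code ASCII lookup:
  101101 = 45  (special character) → '-'
  1010011 = 83  (range 65-90: uppercase, 83 - 65 = 18) → 'S'
  1011011 = 91  (special character) → '['
  1011010 = 90  (range 65-90: uppercase, 90 - 65 = 25) → 'Z'
= '-S[Z'


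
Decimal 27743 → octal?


Divide by 8 repeatedly:
27743 ÷ 8 = 3467 remainder 7
3467 ÷ 8 = 433 remainder 3
433 ÷ 8 = 54 remainder 1
54 ÷ 8 = 6 remainder 6
6 ÷ 8 = 0 remainder 6
Reading remainders bottom-up:
= 0o66137


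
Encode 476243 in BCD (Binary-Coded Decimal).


Each digit → 4-bit binary:
  4 → 0100
  7 → 0111
  6 → 0110
  2 → 0010
  4 → 0100
  3 → 0011
= 0100 0111 0110 0010 0100 0011


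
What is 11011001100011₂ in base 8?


Group into 3-bit groups: 011011001100011
  011 = 3
  011 = 3
  001 = 1
  100 = 4
  011 = 3
= 0o33143


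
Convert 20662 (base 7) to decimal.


Positional values (base 7):
  2 × 7^0 = 2 × 1 = 2
  6 × 7^1 = 6 × 7 = 42
  6 × 7^2 = 6 × 49 = 294
  0 × 7^3 = 0 × 343 = 0
  2 × 7^4 = 2 × 2401 = 4802
Sum = 2 + 42 + 294 + 0 + 4802
= 5140


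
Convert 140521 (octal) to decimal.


Positional values:
Position 0: 1 × 8^0 = 1
Position 1: 2 × 8^1 = 16
Position 2: 5 × 8^2 = 320
Position 3: 0 × 8^3 = 0
Position 4: 4 × 8^4 = 16384
Position 5: 1 × 8^5 = 32768
Sum = 1 + 16 + 320 + 0 + 16384 + 32768
= 49489


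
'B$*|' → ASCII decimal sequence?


String: 'B$*|'  (4 characters)
Per-character ASCII lookup:
  'B': uppercase starts at 65: 'B' = 65 + 1 = 66
  '$': special character: '$' = 36
  '*': special character: '*' = 42
  '|': special character: '|' = 124
= 66 36 42 124


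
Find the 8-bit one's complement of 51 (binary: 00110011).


Original: 00110011
Invert all bits:
  bit 0: 0 → 1
  bit 1: 0 → 1
  bit 2: 1 → 0
  bit 3: 1 → 0
  bit 4: 0 → 1
  bit 5: 0 → 1
  bit 6: 1 → 0
  bit 7: 1 → 0
= 11001100


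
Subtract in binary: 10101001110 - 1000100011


Align and subtract column by column (LSB to MSB, borrowing when needed):
  10101001110
- 01000100011
  -----------
  col 0: (0 - 0 borrow-in) - 1 → borrow from next column: (0+2) - 1 = 1, borrow out 1
  col 1: (1 - 1 borrow-in) - 1 → borrow from next column: (0+2) - 1 = 1, borrow out 1
  col 2: (1 - 1 borrow-in) - 0 → 0 - 0 = 0, borrow out 0
  col 3: (1 - 0 borrow-in) - 0 → 1 - 0 = 1, borrow out 0
  col 4: (0 - 0 borrow-in) - 0 → 0 - 0 = 0, borrow out 0
  col 5: (0 - 0 borrow-in) - 1 → borrow from next column: (0+2) - 1 = 1, borrow out 1
  col 6: (1 - 1 borrow-in) - 0 → 0 - 0 = 0, borrow out 0
  col 7: (0 - 0 borrow-in) - 0 → 0 - 0 = 0, borrow out 0
  col 8: (1 - 0 borrow-in) - 0 → 1 - 0 = 1, borrow out 0
  col 9: (0 - 0 borrow-in) - 1 → borrow from next column: (0+2) - 1 = 1, borrow out 1
  col 10: (1 - 1 borrow-in) - 0 → 0 - 0 = 0, borrow out 0
Reading bits MSB→LSB: 01100101011
Strip leading zeros: 1100101011
= 1100101011


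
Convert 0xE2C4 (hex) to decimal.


Positional values:
Position 0: 4 × 16^0 = 4 × 1 = 4
Position 1: C × 16^1 = 12 × 16 = 192
Position 2: 2 × 16^2 = 2 × 256 = 512
Position 3: E × 16^3 = 14 × 4096 = 57344
Sum = 4 + 192 + 512 + 57344
= 58052


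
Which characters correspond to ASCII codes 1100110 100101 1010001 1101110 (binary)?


Codes (binary): 1100110 100101 1010001 1101110
Per-code ASCII lookup:
  1100110 = 102  (range 97-122: lowercase, 102 - 97 = 5) → 'f'
  100101 = 37  (special character) → '%'
  1010001 = 81  (range 65-90: uppercase, 81 - 65 = 16) → 'Q'
  1101110 = 110  (range 97-122: lowercase, 110 - 97 = 13) → 'n'
= 'f%Qn'


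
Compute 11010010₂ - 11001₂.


Align and subtract column by column (LSB to MSB, borrowing when needed):
  11010010
- 00011001
  --------
  col 0: (0 - 0 borrow-in) - 1 → borrow from next column: (0+2) - 1 = 1, borrow out 1
  col 1: (1 - 1 borrow-in) - 0 → 0 - 0 = 0, borrow out 0
  col 2: (0 - 0 borrow-in) - 0 → 0 - 0 = 0, borrow out 0
  col 3: (0 - 0 borrow-in) - 1 → borrow from next column: (0+2) - 1 = 1, borrow out 1
  col 4: (1 - 1 borrow-in) - 1 → borrow from next column: (0+2) - 1 = 1, borrow out 1
  col 5: (0 - 1 borrow-in) - 0 → borrow from next column: (-1+2) - 0 = 1, borrow out 1
  col 6: (1 - 1 borrow-in) - 0 → 0 - 0 = 0, borrow out 0
  col 7: (1 - 0 borrow-in) - 0 → 1 - 0 = 1, borrow out 0
Reading bits MSB→LSB: 10111001
Strip leading zeros: 10111001
= 10111001


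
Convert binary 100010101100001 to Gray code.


Binary: 100010101100001
Gray code: G = B XOR (B >> 1)
B >> 1 = 010001010110000
100010101100001 XOR 010001010110000:
  1 XOR 0 = 1
  0 XOR 1 = 1
  0 XOR 0 = 0
  0 XOR 0 = 0
  1 XOR 0 = 1
  0 XOR 1 = 1
  1 XOR 0 = 1
  0 XOR 1 = 1
  1 XOR 0 = 1
  1 XOR 1 = 0
  0 XOR 1 = 1
  0 XOR 0 = 0
  0 XOR 0 = 0
  0 XOR 0 = 0
  1 XOR 0 = 1
= 110011111010001


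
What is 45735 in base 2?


Divide by 2 repeatedly:
45735 ÷ 2 = 22867 remainder 1
22867 ÷ 2 = 11433 remainder 1
11433 ÷ 2 = 5716 remainder 1
5716 ÷ 2 = 2858 remainder 0
2858 ÷ 2 = 1429 remainder 0
1429 ÷ 2 = 714 remainder 1
714 ÷ 2 = 357 remainder 0
357 ÷ 2 = 178 remainder 1
178 ÷ 2 = 89 remainder 0
89 ÷ 2 = 44 remainder 1
44 ÷ 2 = 22 remainder 0
22 ÷ 2 = 11 remainder 0
11 ÷ 2 = 5 remainder 1
5 ÷ 2 = 2 remainder 1
2 ÷ 2 = 1 remainder 0
1 ÷ 2 = 0 remainder 1
Reading remainders bottom-up:
= 1011001010100111


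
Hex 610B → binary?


Each hex digit → 4 binary bits:
  6 = 0110
  1 = 0001
  0 = 0000
  B = 1011
Concatenate: 0110 0001 0000 1011
= 0110000100001011


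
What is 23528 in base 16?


Divide by 16 repeatedly:
23528 ÷ 16 = 1470 remainder 8 (8)
1470 ÷ 16 = 91 remainder 14 (E)
91 ÷ 16 = 5 remainder 11 (B)
5 ÷ 16 = 0 remainder 5 (5)
Reading remainders bottom-up:
= 0x5BE8


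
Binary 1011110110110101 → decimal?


Positional values:
Bit 0: 1 × 2^0 = 1
Bit 2: 1 × 2^2 = 4
Bit 4: 1 × 2^4 = 16
Bit 5: 1 × 2^5 = 32
Bit 7: 1 × 2^7 = 128
Bit 8: 1 × 2^8 = 256
Bit 10: 1 × 2^10 = 1024
Bit 11: 1 × 2^11 = 2048
Bit 12: 1 × 2^12 = 4096
Bit 13: 1 × 2^13 = 8192
Bit 15: 1 × 2^15 = 32768
Sum = 1 + 4 + 16 + 32 + 128 + 256 + 1024 + 2048 + 4096 + 8192 + 32768
= 48565
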